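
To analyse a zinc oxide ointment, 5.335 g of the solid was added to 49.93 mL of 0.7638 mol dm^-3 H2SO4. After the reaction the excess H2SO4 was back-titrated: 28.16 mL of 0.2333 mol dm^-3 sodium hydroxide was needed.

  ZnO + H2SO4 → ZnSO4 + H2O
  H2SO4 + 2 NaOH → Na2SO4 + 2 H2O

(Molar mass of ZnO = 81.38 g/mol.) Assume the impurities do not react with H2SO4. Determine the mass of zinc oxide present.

2.836 g

n(H2SO4) added = 0.04993 × 0.7638 = 0.03814 mol
n(NaOH) used in back-titration = 0.02816 × 0.2333 = 6.570 × 10^-3 mol
From the 1:2 ratio, n(H2SO4) left over = 1/2 × 6.570 × 10^-3 = 3.285 × 10^-3 mol
n(H2SO4) consumed by analyte = 0.03814 − 3.285 × 10^-3 = 0.03485 mol
n(ZnO) = 0.03485 mol (1:1 ratio)
mass of ZnO = 0.03485 × 81.38 = 2.836 g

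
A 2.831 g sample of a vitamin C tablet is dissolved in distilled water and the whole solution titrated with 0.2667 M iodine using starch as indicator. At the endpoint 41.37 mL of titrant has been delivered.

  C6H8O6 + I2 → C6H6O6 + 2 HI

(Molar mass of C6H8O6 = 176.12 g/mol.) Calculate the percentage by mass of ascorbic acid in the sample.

n(I2) = 0.04137 L × 0.2667 mol/L = 0.01103 mol
n(C6H8O6) = 0.01103 mol (1:1 ratio)
mass of C6H8O6 = 0.01103 × 176.12 g/mol = 1.943 g
% C6H8O6 = 1.943 / 2.831 × 100 = 68.64 %

68.64 %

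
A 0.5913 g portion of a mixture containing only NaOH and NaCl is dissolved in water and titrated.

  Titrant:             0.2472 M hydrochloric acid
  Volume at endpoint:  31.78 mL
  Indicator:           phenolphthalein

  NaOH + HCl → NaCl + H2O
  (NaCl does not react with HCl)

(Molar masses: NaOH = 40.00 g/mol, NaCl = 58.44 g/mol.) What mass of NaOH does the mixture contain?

0.3142 g

n(HCl) = 0.03178 × 0.2472 = 7.856 × 10^-3 mol
Let x = n(NaOH), y = n(NaCl).
Titrant: 1x = 7.856 × 10^-3;  mass: 40.00x + 58.44y = 0.5913
Solving, x = 7.856 × 10^-3 mol, y = 4.741 × 10^-3 mol
mass of NaOH = 7.856 × 10^-3 × 40.00 = 0.3142 g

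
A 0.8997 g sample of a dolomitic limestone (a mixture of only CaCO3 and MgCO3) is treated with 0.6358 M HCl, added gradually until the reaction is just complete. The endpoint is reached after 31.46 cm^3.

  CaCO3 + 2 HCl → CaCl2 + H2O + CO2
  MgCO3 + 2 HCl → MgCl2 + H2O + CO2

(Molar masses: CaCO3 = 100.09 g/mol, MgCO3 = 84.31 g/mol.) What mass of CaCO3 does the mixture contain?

0.3584 g

n(HCl) = 0.03146 × 0.6358 = 0.02000 mol
Let x = n(CaCO3), y = n(MgCO3).
Titrant: 2x + 2y = 0.02000;  mass: 100.09x + 84.31y = 0.8997
Solving, x = 3.581 × 10^-3 mol, y = 6.420 × 10^-3 mol
mass of CaCO3 = 3.581 × 10^-3 × 100.09 = 0.3584 g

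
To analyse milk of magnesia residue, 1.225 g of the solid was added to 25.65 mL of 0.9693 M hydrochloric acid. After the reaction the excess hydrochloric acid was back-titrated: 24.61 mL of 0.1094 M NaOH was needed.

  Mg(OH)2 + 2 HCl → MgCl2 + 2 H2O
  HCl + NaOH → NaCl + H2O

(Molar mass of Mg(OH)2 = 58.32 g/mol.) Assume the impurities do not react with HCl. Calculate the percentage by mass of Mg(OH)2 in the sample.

52.77 %

n(HCl) added = 0.02565 × 0.9693 = 0.02486 mol
n(NaOH) used in back-titration = 0.02461 × 0.1094 = 2.692 × 10^-3 mol
n(HCl) left over = 2.692 × 10^-3 mol (1:1 ratio)
n(HCl) consumed by analyte = 0.02486 − 2.692 × 10^-3 = 0.02217 mol
From the 1:2 ratio, n(Mg(OH)2) = 1/2 × 0.02217 = 0.01109 mol
mass of Mg(OH)2 = 0.01109 × 58.32 = 0.6465 g
% Mg(OH)2 = 0.6465 / 1.225 × 100 = 52.77 %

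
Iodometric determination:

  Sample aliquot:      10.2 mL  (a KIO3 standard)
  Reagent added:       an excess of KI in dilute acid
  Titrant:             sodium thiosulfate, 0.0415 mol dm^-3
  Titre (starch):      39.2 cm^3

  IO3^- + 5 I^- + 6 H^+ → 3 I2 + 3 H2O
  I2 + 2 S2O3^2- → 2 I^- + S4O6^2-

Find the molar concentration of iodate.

0.0266 mol/L

n(S2O3^2-) = 0.0392 × 0.0415 = 1.63 × 10^-3 mol
n(I2) = n(S2O3^2-)/2 = 8.13 × 10^-4 mol
From the 1:3 ratio, n(IO3^-) in the aliquot = 1/3 × 8.13 × 10^-4 = 2.71 × 10^-4 mol
[IO3^-] = 2.71 × 10^-4 / 0.0102 = 0.0266 mol/L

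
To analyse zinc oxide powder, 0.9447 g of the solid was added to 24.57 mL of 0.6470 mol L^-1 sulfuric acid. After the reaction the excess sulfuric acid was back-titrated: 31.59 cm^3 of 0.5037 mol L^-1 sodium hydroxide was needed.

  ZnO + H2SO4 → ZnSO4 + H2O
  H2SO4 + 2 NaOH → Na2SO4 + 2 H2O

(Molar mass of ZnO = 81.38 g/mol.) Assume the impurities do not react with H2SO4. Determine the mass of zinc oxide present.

0.6462 g

n(H2SO4) added = 0.02457 × 0.6470 = 0.01590 mol
n(NaOH) used in back-titration = 0.03159 × 0.5037 = 0.01591 mol
From the 1:2 ratio, n(H2SO4) left over = 1/2 × 0.01591 = 7.956 × 10^-3 mol
n(H2SO4) consumed by analyte = 0.01590 − 7.956 × 10^-3 = 7.941 × 10^-3 mol
n(ZnO) = 7.941 × 10^-3 mol (1:1 ratio)
mass of ZnO = 7.941 × 10^-3 × 81.38 = 0.6462 g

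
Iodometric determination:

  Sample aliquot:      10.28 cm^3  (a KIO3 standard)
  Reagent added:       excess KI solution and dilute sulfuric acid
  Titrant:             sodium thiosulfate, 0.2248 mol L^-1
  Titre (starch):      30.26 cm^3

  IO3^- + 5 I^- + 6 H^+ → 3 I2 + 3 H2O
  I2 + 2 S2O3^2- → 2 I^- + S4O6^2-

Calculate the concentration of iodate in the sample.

n(S2O3^2-) = 0.03026 × 0.2248 = 6.802 × 10^-3 mol
n(I2) = n(S2O3^2-)/2 = 3.401 × 10^-3 mol
From the 1:3 ratio, n(IO3^-) in the aliquot = 1/3 × 3.401 × 10^-3 = 1.134 × 10^-3 mol
[IO3^-] = 1.134 × 10^-3 / 0.01028 = 0.1103 mol/L

0.1103 mol/L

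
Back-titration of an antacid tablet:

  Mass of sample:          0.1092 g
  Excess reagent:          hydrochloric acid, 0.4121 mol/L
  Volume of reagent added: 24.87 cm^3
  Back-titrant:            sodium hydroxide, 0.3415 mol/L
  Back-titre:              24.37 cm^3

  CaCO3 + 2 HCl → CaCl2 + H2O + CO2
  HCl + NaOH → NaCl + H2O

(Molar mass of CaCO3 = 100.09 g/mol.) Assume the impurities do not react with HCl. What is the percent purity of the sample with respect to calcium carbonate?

n(HCl) added = 0.02487 × 0.4121 = 0.01025 mol
n(NaOH) used in back-titration = 0.02437 × 0.3415 = 8.322 × 10^-3 mol
n(HCl) left over = 8.322 × 10^-3 mol (1:1 ratio)
n(HCl) consumed by analyte = 0.01025 − 8.322 × 10^-3 = 1.927 × 10^-3 mol
From the 1:2 ratio, n(CaCO3) = 1/2 × 1.927 × 10^-3 = 9.633 × 10^-4 mol
mass of CaCO3 = 9.633 × 10^-4 × 100.09 = 0.09642 g
% CaCO3 = 0.09642 / 0.1092 × 100 = 88.29 %

88.29 %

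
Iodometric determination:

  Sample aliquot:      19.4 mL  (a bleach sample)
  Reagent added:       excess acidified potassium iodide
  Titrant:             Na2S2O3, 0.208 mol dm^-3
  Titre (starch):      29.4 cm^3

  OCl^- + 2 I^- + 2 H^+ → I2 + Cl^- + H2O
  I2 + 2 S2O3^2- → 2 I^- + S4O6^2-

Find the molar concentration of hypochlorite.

0.158 mol/L

n(S2O3^2-) = 0.0294 × 0.208 = 6.12 × 10^-3 mol
n(I2) = n(S2O3^2-)/2 = 3.06 × 10^-3 mol
n(OCl^-) in the aliquot = 3.06 × 10^-3 mol (1:1 ratio)
[OCl^-] = 3.06 × 10^-3 / 0.0194 = 0.158 mol/L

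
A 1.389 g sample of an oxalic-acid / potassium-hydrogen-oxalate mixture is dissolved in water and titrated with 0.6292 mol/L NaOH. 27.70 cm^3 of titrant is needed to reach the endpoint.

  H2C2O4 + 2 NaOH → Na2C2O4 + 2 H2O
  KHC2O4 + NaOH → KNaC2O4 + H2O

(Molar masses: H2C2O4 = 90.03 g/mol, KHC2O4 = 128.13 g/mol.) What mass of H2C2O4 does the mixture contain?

n(NaOH) = 0.02770 × 0.6292 = 0.01743 mol
Let x = n(H2C2O4), y = n(KHC2O4).
Titrant: 2x + 1y = 0.01743;  mass: 90.03x + 128.13y = 1.389
Solving, x = 5.078 × 10^-3 mol, y = 7.272 × 10^-3 mol
mass of H2C2O4 = 5.078 × 10^-3 × 90.03 = 0.4572 g

0.4572 g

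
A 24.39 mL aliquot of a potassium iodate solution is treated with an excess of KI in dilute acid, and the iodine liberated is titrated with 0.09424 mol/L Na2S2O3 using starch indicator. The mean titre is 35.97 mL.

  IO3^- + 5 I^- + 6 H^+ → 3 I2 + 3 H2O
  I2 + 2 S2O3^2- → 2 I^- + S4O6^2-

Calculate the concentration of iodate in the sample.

n(S2O3^2-) = 0.03597 × 0.09424 = 3.390 × 10^-3 mol
n(I2) = n(S2O3^2-)/2 = 1.695 × 10^-3 mol
From the 1:3 ratio, n(IO3^-) in the aliquot = 1/3 × 1.695 × 10^-3 = 5.650 × 10^-4 mol
[IO3^-] = 5.650 × 10^-4 / 0.02439 = 0.02316 mol/L

0.02316 mol/L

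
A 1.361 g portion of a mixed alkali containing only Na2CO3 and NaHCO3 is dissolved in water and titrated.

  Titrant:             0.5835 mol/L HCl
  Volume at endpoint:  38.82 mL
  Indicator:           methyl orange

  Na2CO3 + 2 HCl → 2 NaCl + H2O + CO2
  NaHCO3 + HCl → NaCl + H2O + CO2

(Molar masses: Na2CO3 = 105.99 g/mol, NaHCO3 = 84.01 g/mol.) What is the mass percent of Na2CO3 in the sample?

68.04 %

n(HCl) = 0.03882 × 0.5835 = 0.02265 mol
Let x = n(Na2CO3), y = n(NaHCO3).
Titrant: 2x + 1y = 0.02265;  mass: 105.99x + 84.01y = 1.361
Solving, x = 8.737 × 10^-3 mol, y = 5.178 × 10^-3 mol
mass of Na2CO3 = 8.737 × 10^-3 × 105.99 = 0.9260 g
% Na2CO3 = 0.9260 / 1.361 × 100 = 68.04 %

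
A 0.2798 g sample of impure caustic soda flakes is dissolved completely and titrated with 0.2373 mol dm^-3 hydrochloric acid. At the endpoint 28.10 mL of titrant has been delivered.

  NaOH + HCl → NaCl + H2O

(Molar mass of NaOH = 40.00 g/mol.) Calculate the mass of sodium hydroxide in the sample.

n(HCl) = 0.02810 L × 0.2373 mol/L = 6.668 × 10^-3 mol
n(NaOH) = 6.668 × 10^-3 mol (1:1 ratio)
mass of NaOH = 6.668 × 10^-3 × 40.00 g/mol = 0.2667 g

0.2667 g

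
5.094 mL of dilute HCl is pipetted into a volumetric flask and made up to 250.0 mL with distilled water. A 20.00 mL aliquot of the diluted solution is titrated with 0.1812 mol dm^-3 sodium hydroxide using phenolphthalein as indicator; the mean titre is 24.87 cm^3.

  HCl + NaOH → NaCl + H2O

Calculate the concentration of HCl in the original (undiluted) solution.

11.06 mol/L

n(NaOH) = 0.02487 × 0.1812 = 4.506 × 10^-3 mol
n(HCl) in the aliquot = 4.506 × 10^-3 mol (1:1 ratio)
[HCl]_dilute = 4.506 × 10^-3 / 0.02000 = 0.2253 mol/L
Dilution factor = 250.0 / 5.094 = 49.08
[HCl]_stock = 0.2253 × 49.08 = 11.06 mol/L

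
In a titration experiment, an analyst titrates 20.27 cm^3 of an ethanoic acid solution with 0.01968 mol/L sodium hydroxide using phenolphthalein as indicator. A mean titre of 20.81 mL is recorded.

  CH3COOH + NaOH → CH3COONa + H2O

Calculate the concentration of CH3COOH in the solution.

n(NaOH) = 0.02081 L × 0.01968 mol/L = 4.095 × 10^-4 mol
n(CH3COOH) = 4.095 × 10^-4 mol (1:1 mole ratio)
[CH3COOH] = 4.095 × 10^-4 mol / 0.02027 L = 0.02020 mol/L

0.02020 mol/L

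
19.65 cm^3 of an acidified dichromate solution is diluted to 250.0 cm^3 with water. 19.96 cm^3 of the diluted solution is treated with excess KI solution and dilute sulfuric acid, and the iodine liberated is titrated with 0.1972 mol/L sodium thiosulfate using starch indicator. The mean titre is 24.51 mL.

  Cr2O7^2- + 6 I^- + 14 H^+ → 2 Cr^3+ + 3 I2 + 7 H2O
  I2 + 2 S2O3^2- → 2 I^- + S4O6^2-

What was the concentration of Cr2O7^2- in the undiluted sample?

0.5135 mol/L

n(S2O3^2-) = 0.02451 × 0.1972 = 4.833 × 10^-3 mol
n(I2) = n(S2O3^2-)/2 = 2.417 × 10^-3 mol
From the 1:3 ratio, n(Cr2O7^2-) in the aliquot = 1/3 × 2.417 × 10^-3 = 8.056 × 10^-4 mol
[Cr2O7^2-]_dilute = 8.056 × 10^-4 / 0.01996 = 0.04036 mol/L
[Cr2O7^2-]_original = 0.04036 × 250.0/19.65 = 0.5135 mol/L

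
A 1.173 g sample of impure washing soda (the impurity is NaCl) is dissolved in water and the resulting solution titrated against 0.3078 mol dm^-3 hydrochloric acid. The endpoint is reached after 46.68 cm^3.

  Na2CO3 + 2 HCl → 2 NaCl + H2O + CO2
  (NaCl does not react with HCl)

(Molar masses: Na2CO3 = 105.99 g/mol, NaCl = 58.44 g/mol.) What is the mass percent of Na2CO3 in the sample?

n(HCl) = 0.04668 × 0.3078 = 0.01437 mol
Let x = n(Na2CO3), y = n(NaCl).
Titrant: 2x = 0.01437;  mass: 105.99x + 58.44y = 1.173
Solving, x = 7.184 × 10^-3 mol, y = 7.042 × 10^-3 mol
mass of Na2CO3 = 7.184 × 10^-3 × 105.99 = 0.7614 g
% Na2CO3 = 0.7614 / 1.173 × 100 = 64.91 %

64.91 %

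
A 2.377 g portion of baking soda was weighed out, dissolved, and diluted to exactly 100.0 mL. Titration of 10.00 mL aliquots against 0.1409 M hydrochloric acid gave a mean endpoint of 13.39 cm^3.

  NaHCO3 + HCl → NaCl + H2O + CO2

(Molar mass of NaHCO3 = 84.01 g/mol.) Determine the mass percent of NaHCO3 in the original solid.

66.68 %

n(HCl) per titration = 0.01339 × 0.1409 = 1.887 × 10^-3 mol
n(NaHCO3) in each aliquot = 1.887 × 10^-3 mol (1:1 ratio)
n(NaHCO3) in the whole flask = 1.887 × 10^-3 × 100.0/10.00 = 0.01887 mol
mass of NaHCO3 = 0.01887 × 84.01 = 1.585 g
% NaHCO3 = 1.585 / 2.377 × 100 = 66.68 %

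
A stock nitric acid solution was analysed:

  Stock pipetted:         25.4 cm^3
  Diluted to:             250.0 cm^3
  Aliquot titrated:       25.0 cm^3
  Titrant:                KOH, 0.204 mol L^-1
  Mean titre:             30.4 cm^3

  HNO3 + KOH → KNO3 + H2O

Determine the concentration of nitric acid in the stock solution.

n(KOH) = 0.0304 × 0.204 = 6.20 × 10^-3 mol
n(HNO3) in the aliquot = 6.20 × 10^-3 mol (1:1 ratio)
[HNO3]_dilute = 6.20 × 10^-3 / 0.0250 = 0.248 mol/L
Dilution factor = 250.0 / 25.4 = 9.843
[HNO3]_stock = 0.248 × 9.843 = 2.44 mol/L

2.44 mol/L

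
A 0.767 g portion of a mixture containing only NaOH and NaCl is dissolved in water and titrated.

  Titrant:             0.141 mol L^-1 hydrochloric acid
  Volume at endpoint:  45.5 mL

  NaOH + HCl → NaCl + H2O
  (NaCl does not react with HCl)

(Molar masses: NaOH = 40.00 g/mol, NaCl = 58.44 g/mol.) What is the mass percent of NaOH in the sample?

33.5 %

n(HCl) = 0.0455 × 0.141 = 6.42 × 10^-3 mol
Let x = n(NaOH), y = n(NaCl).
Titrant: 1x = 6.42 × 10^-3;  mass: 40.00x + 58.44y = 0.767
Solving, x = 6.42 × 10^-3 mol, y = 8.73 × 10^-3 mol
mass of NaOH = 6.42 × 10^-3 × 40.00 = 0.257 g
% NaOH = 0.257 / 0.767 × 100 = 33.5 %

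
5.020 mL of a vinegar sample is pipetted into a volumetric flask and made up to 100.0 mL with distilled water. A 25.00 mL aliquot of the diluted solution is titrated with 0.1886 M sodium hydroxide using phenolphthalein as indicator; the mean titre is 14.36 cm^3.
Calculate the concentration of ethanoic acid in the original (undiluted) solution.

CH3COOH + NaOH → CH3COONa + H2O
n(NaOH) = 0.01436 × 0.1886 = 2.708 × 10^-3 mol
n(CH3COOH) in the aliquot = 2.708 × 10^-3 mol (1:1 ratio)
[CH3COOH]_dilute = 2.708 × 10^-3 / 0.02500 = 0.1083 mol/L
Dilution factor = 100.0 / 5.020 = 19.92
[CH3COOH]_stock = 0.1083 × 19.92 = 2.158 mol/L

2.158 M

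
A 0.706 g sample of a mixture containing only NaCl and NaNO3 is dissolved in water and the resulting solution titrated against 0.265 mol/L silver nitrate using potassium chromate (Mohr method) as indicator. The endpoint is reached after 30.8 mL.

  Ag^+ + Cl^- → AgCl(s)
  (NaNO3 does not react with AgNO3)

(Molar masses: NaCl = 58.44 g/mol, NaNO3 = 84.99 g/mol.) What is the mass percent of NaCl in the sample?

n(AgNO3) = 0.0308 × 0.265 = 8.16 × 10^-3 mol
Let x = n(NaCl), y = n(NaNO3).
Titrant: 1x = 8.16 × 10^-3;  mass: 58.44x + 84.99y = 0.706
Solving, x = 8.16 × 10^-3 mol, y = 2.69 × 10^-3 mol
mass of NaCl = 8.16 × 10^-3 × 58.44 = 0.477 g
% NaCl = 0.477 / 0.706 × 100 = 67.6 %

67.6 %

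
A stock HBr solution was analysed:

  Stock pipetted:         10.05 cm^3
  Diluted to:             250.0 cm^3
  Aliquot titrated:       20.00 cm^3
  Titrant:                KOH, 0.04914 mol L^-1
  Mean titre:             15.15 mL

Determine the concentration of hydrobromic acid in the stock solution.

HBr + KOH → KBr + H2O
n(KOH) = 0.01515 × 0.04914 = 7.445 × 10^-4 mol
n(HBr) in the aliquot = 7.445 × 10^-4 mol (1:1 ratio)
[HBr]_dilute = 7.445 × 10^-4 / 0.02000 = 0.03722 mol/L
Dilution factor = 250.0 / 10.05 = 24.88
[HBr]_stock = 0.03722 × 24.88 = 0.9260 mol/L

0.9260 mol/L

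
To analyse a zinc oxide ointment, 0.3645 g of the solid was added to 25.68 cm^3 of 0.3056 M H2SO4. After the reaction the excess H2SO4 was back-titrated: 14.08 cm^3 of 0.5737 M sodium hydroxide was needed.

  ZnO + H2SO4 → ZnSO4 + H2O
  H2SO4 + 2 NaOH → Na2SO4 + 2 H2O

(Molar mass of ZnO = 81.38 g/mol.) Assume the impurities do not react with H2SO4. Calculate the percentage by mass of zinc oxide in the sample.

85.04 %

n(H2SO4) added = 0.02568 × 0.3056 = 7.848 × 10^-3 mol
n(NaOH) used in back-titration = 0.01408 × 0.5737 = 8.078 × 10^-3 mol
From the 1:2 ratio, n(H2SO4) left over = 1/2 × 8.078 × 10^-3 = 4.039 × 10^-3 mol
n(H2SO4) consumed by analyte = 7.848 × 10^-3 − 4.039 × 10^-3 = 3.809 × 10^-3 mol
n(ZnO) = 3.809 × 10^-3 mol (1:1 ratio)
mass of ZnO = 3.809 × 10^-3 × 81.38 = 0.3100 g
% ZnO = 0.3100 / 0.3645 × 100 = 85.04 %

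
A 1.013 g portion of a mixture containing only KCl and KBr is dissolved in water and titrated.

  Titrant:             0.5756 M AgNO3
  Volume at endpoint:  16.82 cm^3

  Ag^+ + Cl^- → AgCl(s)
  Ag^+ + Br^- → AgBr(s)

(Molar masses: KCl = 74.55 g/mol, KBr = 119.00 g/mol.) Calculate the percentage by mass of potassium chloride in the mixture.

n(AgNO3) = 0.01682 × 0.5756 = 9.682 × 10^-3 mol
Let x = n(KCl), y = n(KBr).
Titrant: 1x + 1y = 9.682 × 10^-3;  mass: 74.55x + 119.00y = 1.013
Solving, x = 3.130 × 10^-3 mol, y = 6.552 × 10^-3 mol
mass of KCl = 3.130 × 10^-3 × 74.55 = 0.2333 g
% KCl = 0.2333 / 1.013 × 100 = 23.03 %

23.03 %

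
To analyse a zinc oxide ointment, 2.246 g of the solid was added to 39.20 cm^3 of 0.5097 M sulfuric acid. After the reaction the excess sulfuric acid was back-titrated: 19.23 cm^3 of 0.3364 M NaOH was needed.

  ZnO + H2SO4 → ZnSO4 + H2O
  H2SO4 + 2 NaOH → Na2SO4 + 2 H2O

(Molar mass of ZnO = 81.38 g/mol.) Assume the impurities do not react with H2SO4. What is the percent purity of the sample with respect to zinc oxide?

60.68 %

n(H2SO4) added = 0.03920 × 0.5097 = 0.01998 mol
n(NaOH) used in back-titration = 0.01923 × 0.3364 = 6.469 × 10^-3 mol
From the 1:2 ratio, n(H2SO4) left over = 1/2 × 6.469 × 10^-3 = 3.234 × 10^-3 mol
n(H2SO4) consumed by analyte = 0.01998 − 3.234 × 10^-3 = 0.01675 mol
n(ZnO) = 0.01675 mol (1:1 ratio)
mass of ZnO = 0.01675 × 81.38 = 1.363 g
% ZnO = 1.363 / 2.246 × 100 = 60.68 %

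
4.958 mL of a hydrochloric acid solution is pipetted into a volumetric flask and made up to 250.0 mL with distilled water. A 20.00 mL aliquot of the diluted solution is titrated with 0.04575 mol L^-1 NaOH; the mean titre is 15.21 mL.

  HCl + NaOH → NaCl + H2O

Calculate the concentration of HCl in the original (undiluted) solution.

n(NaOH) = 0.01521 × 0.04575 = 6.959 × 10^-4 mol
n(HCl) in the aliquot = 6.959 × 10^-4 mol (1:1 ratio)
[HCl]_dilute = 6.959 × 10^-4 / 0.02000 = 0.03479 mol/L
Dilution factor = 250.0 / 4.958 = 50.42
[HCl]_stock = 0.03479 × 50.42 = 1.754 mol/L

1.754 mol/L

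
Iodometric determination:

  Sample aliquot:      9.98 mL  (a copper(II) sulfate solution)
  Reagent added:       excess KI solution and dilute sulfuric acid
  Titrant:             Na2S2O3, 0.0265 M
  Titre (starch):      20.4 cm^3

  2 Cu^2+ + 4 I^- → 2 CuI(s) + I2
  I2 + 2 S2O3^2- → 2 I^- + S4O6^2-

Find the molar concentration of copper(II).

n(S2O3^2-) = 0.0204 × 0.0265 = 5.41 × 10^-4 mol
n(I2) = n(S2O3^2-)/2 = 2.70 × 10^-4 mol
From the 2:1 ratio, n(Cu2+) in the aliquot = 2/1 × 2.70 × 10^-4 = 5.41 × 10^-4 mol
[Cu2+] = 5.41 × 10^-4 / 0.00998 = 0.0542 mol/L

0.0542 M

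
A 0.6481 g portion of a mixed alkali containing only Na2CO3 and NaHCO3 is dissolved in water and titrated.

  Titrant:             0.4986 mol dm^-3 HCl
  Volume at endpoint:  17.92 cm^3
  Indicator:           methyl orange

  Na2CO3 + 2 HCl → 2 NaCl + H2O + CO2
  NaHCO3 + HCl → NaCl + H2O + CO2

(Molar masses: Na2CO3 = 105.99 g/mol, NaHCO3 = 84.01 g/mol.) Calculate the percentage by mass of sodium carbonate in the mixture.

n(HCl) = 0.01792 × 0.4986 = 8.935 × 10^-3 mol
Let x = n(Na2CO3), y = n(NaHCO3).
Titrant: 2x + 1y = 8.935 × 10^-3;  mass: 105.99x + 84.01y = 0.6481
Solving, x = 1.653 × 10^-3 mol, y = 5.629 × 10^-3 mol
mass of Na2CO3 = 1.653 × 10^-3 × 105.99 = 0.1752 g
% Na2CO3 = 0.1752 / 0.6481 × 100 = 27.03 %

27.03 %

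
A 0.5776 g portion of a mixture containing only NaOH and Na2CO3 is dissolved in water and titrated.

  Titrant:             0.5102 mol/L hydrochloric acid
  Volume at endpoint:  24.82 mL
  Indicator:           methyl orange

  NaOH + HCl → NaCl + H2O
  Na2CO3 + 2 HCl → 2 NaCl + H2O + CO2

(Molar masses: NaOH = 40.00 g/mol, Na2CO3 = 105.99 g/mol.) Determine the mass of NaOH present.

n(HCl) = 0.02482 × 0.5102 = 0.01266 mol
Let x = n(NaOH), y = n(Na2CO3).
Titrant: 1x + 2y = 0.01266;  mass: 40.00x + 105.99y = 0.5776
Solving, x = 7.194 × 10^-3 mol, y = 2.735 × 10^-3 mol
mass of NaOH = 7.194 × 10^-3 × 40.00 = 0.2878 g

0.2878 g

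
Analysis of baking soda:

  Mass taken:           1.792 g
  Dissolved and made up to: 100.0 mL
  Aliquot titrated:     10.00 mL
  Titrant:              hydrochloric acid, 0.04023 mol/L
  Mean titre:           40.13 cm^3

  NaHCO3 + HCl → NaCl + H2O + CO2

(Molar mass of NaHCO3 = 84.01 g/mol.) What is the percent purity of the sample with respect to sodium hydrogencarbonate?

75.69 %

n(HCl) per titration = 0.04013 × 0.04023 = 1.614 × 10^-3 mol
n(NaHCO3) in each aliquot = 1.614 × 10^-3 mol (1:1 ratio)
n(NaHCO3) in the whole flask = 1.614 × 10^-3 × 100.0/10.00 = 0.01614 mol
mass of NaHCO3 = 0.01614 × 84.01 = 1.356 g
% NaHCO3 = 1.356 / 1.792 × 100 = 75.69 %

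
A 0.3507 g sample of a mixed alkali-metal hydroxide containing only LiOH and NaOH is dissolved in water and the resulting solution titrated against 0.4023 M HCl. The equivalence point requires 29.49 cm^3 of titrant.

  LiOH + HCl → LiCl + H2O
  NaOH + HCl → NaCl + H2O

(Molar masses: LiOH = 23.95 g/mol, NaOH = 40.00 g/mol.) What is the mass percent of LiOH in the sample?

52.70 %

n(HCl) = 0.02949 × 0.4023 = 0.01186 mol
Let x = n(LiOH), y = n(NaOH).
Titrant: 1x + 1y = 0.01186;  mass: 23.95x + 40.00y = 0.3507
Solving, x = 7.717 × 10^-3 mol, y = 4.147 × 10^-3 mol
mass of LiOH = 7.717 × 10^-3 × 23.95 = 0.1848 g
% LiOH = 0.1848 / 0.3507 × 100 = 52.70 %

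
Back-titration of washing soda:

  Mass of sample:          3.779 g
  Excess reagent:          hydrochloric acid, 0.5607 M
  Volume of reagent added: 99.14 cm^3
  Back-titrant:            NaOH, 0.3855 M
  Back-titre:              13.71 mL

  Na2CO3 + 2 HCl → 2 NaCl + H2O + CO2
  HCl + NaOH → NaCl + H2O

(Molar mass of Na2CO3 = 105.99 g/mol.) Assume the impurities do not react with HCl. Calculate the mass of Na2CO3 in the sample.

n(HCl) added = 0.09914 × 0.5607 = 0.05559 mol
n(NaOH) used in back-titration = 0.01371 × 0.3855 = 5.285 × 10^-3 mol
n(HCl) left over = 5.285 × 10^-3 mol (1:1 ratio)
n(HCl) consumed by analyte = 0.05559 − 5.285 × 10^-3 = 0.05030 mol
From the 1:2 ratio, n(Na2CO3) = 1/2 × 0.05030 = 0.02515 mol
mass of Na2CO3 = 0.02515 × 105.99 = 2.666 g

2.666 g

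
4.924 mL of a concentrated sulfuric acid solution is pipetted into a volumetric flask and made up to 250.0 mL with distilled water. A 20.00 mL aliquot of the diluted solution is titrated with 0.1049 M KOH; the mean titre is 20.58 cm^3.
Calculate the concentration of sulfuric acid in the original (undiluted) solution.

H2SO4 + 2 KOH → K2SO4 + 2 H2O
n(KOH) = 0.02058 × 0.1049 = 2.159 × 10^-3 mol
From the 1:2 ratio, n(H2SO4) in the aliquot = 1/2 × 2.159 × 10^-3 = 1.079 × 10^-3 mol
[H2SO4]_dilute = 1.079 × 10^-3 / 0.02000 = 0.05397 mol/L
Dilution factor = 250.0 / 4.924 = 50.77
[H2SO4]_stock = 0.05397 × 50.77 = 2.740 mol/L

2.740 M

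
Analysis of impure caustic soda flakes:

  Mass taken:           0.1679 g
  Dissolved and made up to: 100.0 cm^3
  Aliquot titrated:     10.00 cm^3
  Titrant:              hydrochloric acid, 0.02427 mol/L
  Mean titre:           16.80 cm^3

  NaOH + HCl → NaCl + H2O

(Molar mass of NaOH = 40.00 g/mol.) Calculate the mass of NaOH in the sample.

0.1631 g

n(HCl) per titration = 0.01680 × 0.02427 = 4.077 × 10^-4 mol
n(NaOH) in each aliquot = 4.077 × 10^-4 mol (1:1 ratio)
n(NaOH) in the whole flask = 4.077 × 10^-4 × 100.0/10.00 = 4.077 × 10^-3 mol
mass of NaOH = 4.077 × 10^-3 × 40.00 = 0.1631 g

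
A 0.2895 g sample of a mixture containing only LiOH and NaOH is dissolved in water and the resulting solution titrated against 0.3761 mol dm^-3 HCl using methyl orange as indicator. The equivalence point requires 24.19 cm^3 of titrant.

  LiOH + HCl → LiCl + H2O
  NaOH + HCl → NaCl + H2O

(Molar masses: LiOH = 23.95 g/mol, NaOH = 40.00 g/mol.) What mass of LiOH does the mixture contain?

n(HCl) = 0.02419 × 0.3761 = 9.098 × 10^-3 mol
Let x = n(LiOH), y = n(NaOH).
Titrant: 1x + 1y = 9.098 × 10^-3;  mass: 23.95x + 40.00y = 0.2895
Solving, x = 4.636 × 10^-3 mol, y = 4.461 × 10^-3 mol
mass of LiOH = 4.636 × 10^-3 × 23.95 = 0.1110 g

0.1110 g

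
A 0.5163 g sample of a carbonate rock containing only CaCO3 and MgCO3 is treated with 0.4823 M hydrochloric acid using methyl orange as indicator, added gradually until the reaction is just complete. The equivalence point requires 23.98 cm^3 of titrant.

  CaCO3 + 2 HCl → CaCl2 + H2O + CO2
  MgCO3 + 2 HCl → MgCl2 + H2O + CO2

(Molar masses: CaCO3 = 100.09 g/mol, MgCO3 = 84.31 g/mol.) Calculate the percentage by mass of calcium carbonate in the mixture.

35.32 %

n(HCl) = 0.02398 × 0.4823 = 0.01157 mol
Let x = n(CaCO3), y = n(MgCO3).
Titrant: 2x + 2y = 0.01157;  mass: 100.09x + 84.31y = 0.5163
Solving, x = 1.822 × 10^-3 mol, y = 3.961 × 10^-3 mol
mass of CaCO3 = 1.822 × 10^-3 × 100.09 = 0.1824 g
% CaCO3 = 0.1824 / 0.5163 × 100 = 35.32 %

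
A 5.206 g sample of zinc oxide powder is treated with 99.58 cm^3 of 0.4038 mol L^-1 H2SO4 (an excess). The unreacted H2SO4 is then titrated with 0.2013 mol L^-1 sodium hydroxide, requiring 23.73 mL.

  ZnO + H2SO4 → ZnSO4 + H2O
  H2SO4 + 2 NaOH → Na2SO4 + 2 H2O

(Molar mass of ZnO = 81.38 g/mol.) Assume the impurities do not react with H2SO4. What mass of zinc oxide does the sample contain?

3.078 g

n(H2SO4) added = 0.09958 × 0.4038 = 0.04021 mol
n(NaOH) used in back-titration = 0.02373 × 0.2013 = 4.777 × 10^-3 mol
From the 1:2 ratio, n(H2SO4) left over = 1/2 × 4.777 × 10^-3 = 2.388 × 10^-3 mol
n(H2SO4) consumed by analyte = 0.04021 − 2.388 × 10^-3 = 0.03782 mol
n(ZnO) = 0.03782 mol (1:1 ratio)
mass of ZnO = 0.03782 × 81.38 = 3.078 g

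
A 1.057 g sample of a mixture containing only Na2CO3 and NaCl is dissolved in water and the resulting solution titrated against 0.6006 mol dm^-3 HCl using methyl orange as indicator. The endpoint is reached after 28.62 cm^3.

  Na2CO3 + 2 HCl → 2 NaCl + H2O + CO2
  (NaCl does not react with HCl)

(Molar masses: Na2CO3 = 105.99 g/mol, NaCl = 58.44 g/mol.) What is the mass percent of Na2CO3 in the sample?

n(HCl) = 0.02862 × 0.6006 = 0.01719 mol
Let x = n(Na2CO3), y = n(NaCl).
Titrant: 2x = 0.01719;  mass: 105.99x + 58.44y = 1.057
Solving, x = 8.595 × 10^-3 mol, y = 2.499 × 10^-3 mol
mass of Na2CO3 = 8.595 × 10^-3 × 105.99 = 0.9109 g
% Na2CO3 = 0.9109 / 1.057 × 100 = 86.18 %

86.18 %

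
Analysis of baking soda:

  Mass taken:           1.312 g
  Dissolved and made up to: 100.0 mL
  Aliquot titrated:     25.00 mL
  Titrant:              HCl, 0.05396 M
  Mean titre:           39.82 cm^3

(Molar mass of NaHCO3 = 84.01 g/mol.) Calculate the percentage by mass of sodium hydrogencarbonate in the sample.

NaHCO3 + HCl → NaCl + H2O + CO2
n(HCl) per titration = 0.03982 × 0.05396 = 2.149 × 10^-3 mol
n(NaHCO3) in each aliquot = 2.149 × 10^-3 mol (1:1 ratio)
n(NaHCO3) in the whole flask = 2.149 × 10^-3 × 100.0/25.00 = 8.595 × 10^-3 mol
mass of NaHCO3 = 8.595 × 10^-3 × 84.01 = 0.7220 g
% NaHCO3 = 0.7220 / 1.312 × 100 = 55.03 %

55.03 %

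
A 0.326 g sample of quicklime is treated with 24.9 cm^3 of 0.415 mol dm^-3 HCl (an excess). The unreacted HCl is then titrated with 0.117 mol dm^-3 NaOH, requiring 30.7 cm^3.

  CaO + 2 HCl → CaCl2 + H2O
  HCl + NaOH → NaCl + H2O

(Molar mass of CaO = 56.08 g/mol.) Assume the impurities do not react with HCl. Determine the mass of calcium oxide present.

0.189 g

n(HCl) added = 0.0249 × 0.415 = 0.0103 mol
n(NaOH) used in back-titration = 0.0307 × 0.117 = 3.59 × 10^-3 mol
n(HCl) left over = 3.59 × 10^-3 mol (1:1 ratio)
n(HCl) consumed by analyte = 0.0103 − 3.59 × 10^-3 = 6.74 × 10^-3 mol
From the 1:2 ratio, n(CaO) = 1/2 × 6.74 × 10^-3 = 3.37 × 10^-3 mol
mass of CaO = 3.37 × 10^-3 × 56.08 = 0.189 g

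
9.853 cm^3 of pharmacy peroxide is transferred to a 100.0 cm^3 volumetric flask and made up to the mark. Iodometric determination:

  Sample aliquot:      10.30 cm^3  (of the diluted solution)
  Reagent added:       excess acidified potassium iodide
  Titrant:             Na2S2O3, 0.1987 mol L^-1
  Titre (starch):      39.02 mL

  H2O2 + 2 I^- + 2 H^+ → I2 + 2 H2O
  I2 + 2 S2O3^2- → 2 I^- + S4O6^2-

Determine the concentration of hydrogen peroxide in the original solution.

3.820 mol/L

n(S2O3^2-) = 0.03902 × 0.1987 = 7.753 × 10^-3 mol
n(I2) = n(S2O3^2-)/2 = 3.877 × 10^-3 mol
n(H2O2) in the aliquot = 3.877 × 10^-3 mol (1:1 ratio)
[H2O2]_dilute = 3.877 × 10^-3 / 0.01030 = 0.3764 mol/L
[H2O2]_original = 0.3764 × 100.0/9.853 = 3.820 mol/L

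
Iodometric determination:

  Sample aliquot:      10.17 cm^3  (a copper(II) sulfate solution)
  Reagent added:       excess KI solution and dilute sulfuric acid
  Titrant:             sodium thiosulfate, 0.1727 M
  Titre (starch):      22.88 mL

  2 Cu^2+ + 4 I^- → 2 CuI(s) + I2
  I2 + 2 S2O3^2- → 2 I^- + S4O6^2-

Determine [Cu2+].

n(S2O3^2-) = 0.02288 × 0.1727 = 3.951 × 10^-3 mol
n(I2) = n(S2O3^2-)/2 = 1.976 × 10^-3 mol
From the 2:1 ratio, n(Cu2+) in the aliquot = 2/1 × 1.976 × 10^-3 = 3.951 × 10^-3 mol
[Cu2+] = 3.951 × 10^-3 / 0.01017 = 0.3885 mol/L

0.3885 M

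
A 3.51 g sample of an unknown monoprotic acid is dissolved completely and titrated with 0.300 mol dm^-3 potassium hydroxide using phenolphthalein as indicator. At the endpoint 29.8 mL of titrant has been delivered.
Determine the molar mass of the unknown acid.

n(KOH) = 0.0298 L × 0.300 mol/L = 8.94 × 10^-3 mol
n(HA) = 8.94 × 10^-3 mol (1:1 ratio)
M = m / n = 3.51 g / 8.94 × 10^-3 mol = 393 g/mol

393 g/mol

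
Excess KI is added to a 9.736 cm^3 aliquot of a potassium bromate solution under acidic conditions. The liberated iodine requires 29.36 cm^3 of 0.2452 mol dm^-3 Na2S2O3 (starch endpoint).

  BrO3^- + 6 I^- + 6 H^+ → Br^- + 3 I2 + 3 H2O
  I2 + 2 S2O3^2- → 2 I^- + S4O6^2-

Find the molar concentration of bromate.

n(S2O3^2-) = 0.02936 × 0.2452 = 7.199 × 10^-3 mol
n(I2) = n(S2O3^2-)/2 = 3.600 × 10^-3 mol
From the 1:3 ratio, n(BrO3^-) in the aliquot = 1/3 × 3.600 × 10^-3 = 1.200 × 10^-3 mol
[BrO3^-] = 1.200 × 10^-3 / 0.009736 = 0.1232 mol/L

0.1232 mol/L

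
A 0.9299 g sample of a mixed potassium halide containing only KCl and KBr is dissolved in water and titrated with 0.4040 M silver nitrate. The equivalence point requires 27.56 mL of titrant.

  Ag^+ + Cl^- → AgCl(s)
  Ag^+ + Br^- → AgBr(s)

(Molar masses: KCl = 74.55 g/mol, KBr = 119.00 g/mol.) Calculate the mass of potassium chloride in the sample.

n(AgNO3) = 0.02756 × 0.4040 = 0.01113 mol
Let x = n(KCl), y = n(KBr).
Titrant: 1x + 1y = 0.01113;  mass: 74.55x + 119.00y = 0.9299
Solving, x = 8.888 × 10^-3 mol, y = 2.246 × 10^-3 mol
mass of KCl = 8.888 × 10^-3 × 74.55 = 0.6626 g

0.6626 g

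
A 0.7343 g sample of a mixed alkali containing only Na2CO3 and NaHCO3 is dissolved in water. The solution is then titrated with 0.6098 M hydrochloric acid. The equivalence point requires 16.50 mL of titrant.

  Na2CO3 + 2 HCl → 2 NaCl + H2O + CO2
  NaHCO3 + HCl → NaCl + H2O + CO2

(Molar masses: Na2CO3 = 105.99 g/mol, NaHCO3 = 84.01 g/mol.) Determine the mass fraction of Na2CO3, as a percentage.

n(HCl) = 0.01650 × 0.6098 = 0.01006 mol
Let x = n(Na2CO3), y = n(NaHCO3).
Titrant: 2x + 1y = 0.01006;  mass: 105.99x + 84.01y = 0.7343
Solving, x = 1.789 × 10^-3 mol, y = 6.483 × 10^-3 mol
mass of Na2CO3 = 1.789 × 10^-3 × 105.99 = 0.1896 g
% Na2CO3 = 0.1896 / 0.7343 × 100 = 25.83 %

25.83 %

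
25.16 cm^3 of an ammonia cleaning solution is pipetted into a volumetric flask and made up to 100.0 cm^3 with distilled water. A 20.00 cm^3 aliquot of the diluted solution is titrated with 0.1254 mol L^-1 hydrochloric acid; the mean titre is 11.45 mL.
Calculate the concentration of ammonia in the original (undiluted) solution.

NH3 + HCl → NH4Cl
n(HCl) = 0.01145 × 0.1254 = 1.436 × 10^-3 mol
n(NH3) in the aliquot = 1.436 × 10^-3 mol (1:1 ratio)
[NH3]_dilute = 1.436 × 10^-3 / 0.02000 = 0.07179 mol/L
Dilution factor = 100.0 / 25.16 = 3.975
[NH3]_stock = 0.07179 × 3.975 = 0.2853 mol/L

0.2853 mol/L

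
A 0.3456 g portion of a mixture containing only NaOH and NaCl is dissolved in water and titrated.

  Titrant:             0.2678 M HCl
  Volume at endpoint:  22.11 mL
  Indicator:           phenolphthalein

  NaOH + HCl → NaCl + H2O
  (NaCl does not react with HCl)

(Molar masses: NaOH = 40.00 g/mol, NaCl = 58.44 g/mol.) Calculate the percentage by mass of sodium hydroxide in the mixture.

n(HCl) = 0.02211 × 0.2678 = 5.921 × 10^-3 mol
Let x = n(NaOH), y = n(NaCl).
Titrant: 1x = 5.921 × 10^-3;  mass: 40.00x + 58.44y = 0.3456
Solving, x = 5.921 × 10^-3 mol, y = 1.861 × 10^-3 mol
mass of NaOH = 5.921 × 10^-3 × 40.00 = 0.2368 g
% NaOH = 0.2368 / 0.3456 × 100 = 68.53 %

68.53 %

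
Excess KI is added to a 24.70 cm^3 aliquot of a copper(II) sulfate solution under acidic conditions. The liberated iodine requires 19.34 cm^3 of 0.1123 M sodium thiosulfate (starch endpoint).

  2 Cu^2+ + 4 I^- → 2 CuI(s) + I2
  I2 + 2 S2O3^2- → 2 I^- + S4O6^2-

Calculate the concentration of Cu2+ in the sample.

0.08793 M

n(S2O3^2-) = 0.01934 × 0.1123 = 2.172 × 10^-3 mol
n(I2) = n(S2O3^2-)/2 = 1.086 × 10^-3 mol
From the 2:1 ratio, n(Cu2+) in the aliquot = 2/1 × 1.086 × 10^-3 = 2.172 × 10^-3 mol
[Cu2+] = 2.172 × 10^-3 / 0.02470 = 0.08793 mol/L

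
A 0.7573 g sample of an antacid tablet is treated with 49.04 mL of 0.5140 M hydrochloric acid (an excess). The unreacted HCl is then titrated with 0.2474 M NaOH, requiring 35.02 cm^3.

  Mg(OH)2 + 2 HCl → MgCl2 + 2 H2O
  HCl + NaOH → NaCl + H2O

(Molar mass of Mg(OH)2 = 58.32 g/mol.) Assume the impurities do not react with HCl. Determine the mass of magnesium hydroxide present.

0.4824 g

n(HCl) added = 0.04904 × 0.5140 = 0.02521 mol
n(NaOH) used in back-titration = 0.03502 × 0.2474 = 8.664 × 10^-3 mol
n(HCl) left over = 8.664 × 10^-3 mol (1:1 ratio)
n(HCl) consumed by analyte = 0.02521 − 8.664 × 10^-3 = 0.01654 mol
From the 1:2 ratio, n(Mg(OH)2) = 1/2 × 0.01654 = 8.271 × 10^-3 mol
mass of Mg(OH)2 = 8.271 × 10^-3 × 58.32 = 0.4824 g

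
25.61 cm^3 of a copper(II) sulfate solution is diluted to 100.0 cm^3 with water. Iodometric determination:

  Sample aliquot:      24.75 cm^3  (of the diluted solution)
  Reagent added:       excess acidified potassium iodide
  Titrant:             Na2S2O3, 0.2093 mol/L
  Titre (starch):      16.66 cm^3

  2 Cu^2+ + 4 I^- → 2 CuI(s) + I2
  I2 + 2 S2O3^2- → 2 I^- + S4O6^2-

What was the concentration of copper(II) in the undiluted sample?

0.5501 mol/L

n(S2O3^2-) = 0.01666 × 0.2093 = 3.487 × 10^-3 mol
n(I2) = n(S2O3^2-)/2 = 1.743 × 10^-3 mol
From the 2:1 ratio, n(Cu2+) in the aliquot = 2/1 × 1.743 × 10^-3 = 3.487 × 10^-3 mol
[Cu2+]_dilute = 3.487 × 10^-3 / 0.02475 = 0.1409 mol/L
[Cu2+]_original = 0.1409 × 100.0/25.61 = 0.5501 mol/L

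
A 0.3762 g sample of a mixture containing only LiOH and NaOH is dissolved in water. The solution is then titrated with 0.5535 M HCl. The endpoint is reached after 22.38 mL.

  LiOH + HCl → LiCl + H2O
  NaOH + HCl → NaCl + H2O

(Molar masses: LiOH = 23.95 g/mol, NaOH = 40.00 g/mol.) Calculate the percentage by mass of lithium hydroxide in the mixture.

47.32 %

n(HCl) = 0.02238 × 0.5535 = 0.01239 mol
Let x = n(LiOH), y = n(NaOH).
Titrant: 1x + 1y = 0.01239;  mass: 23.95x + 40.00y = 0.3762
Solving, x = 7.433 × 10^-3 mol, y = 4.955 × 10^-3 mol
mass of LiOH = 7.433 × 10^-3 × 23.95 = 0.1780 g
% LiOH = 0.1780 / 0.3762 × 100 = 47.32 %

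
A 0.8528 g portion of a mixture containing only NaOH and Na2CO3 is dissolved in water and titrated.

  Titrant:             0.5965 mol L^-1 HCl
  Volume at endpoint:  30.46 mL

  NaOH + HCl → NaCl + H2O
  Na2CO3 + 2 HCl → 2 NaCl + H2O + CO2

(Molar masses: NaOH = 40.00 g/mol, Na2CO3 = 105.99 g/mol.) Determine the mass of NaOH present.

0.3389 g

n(HCl) = 0.03046 × 0.5965 = 0.01817 mol
Let x = n(NaOH), y = n(Na2CO3).
Titrant: 1x + 2y = 0.01817;  mass: 40.00x + 105.99y = 0.8528
Solving, x = 8.471 × 10^-3 mol, y = 4.849 × 10^-3 mol
mass of NaOH = 8.471 × 10^-3 × 40.00 = 0.3389 g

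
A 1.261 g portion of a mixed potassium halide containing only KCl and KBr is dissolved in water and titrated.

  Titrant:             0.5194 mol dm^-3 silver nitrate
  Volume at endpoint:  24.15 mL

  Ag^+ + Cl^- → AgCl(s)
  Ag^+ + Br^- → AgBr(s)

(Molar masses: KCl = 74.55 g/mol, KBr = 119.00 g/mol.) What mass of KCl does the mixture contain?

n(AgNO3) = 0.02415 × 0.5194 = 0.01254 mol
Let x = n(KCl), y = n(KBr).
Titrant: 1x + 1y = 0.01254;  mass: 74.55x + 119.00y = 1.261
Solving, x = 5.212 × 10^-3 mol, y = 7.331 × 10^-3 mol
mass of KCl = 5.212 × 10^-3 × 74.55 = 0.3886 g

0.3886 g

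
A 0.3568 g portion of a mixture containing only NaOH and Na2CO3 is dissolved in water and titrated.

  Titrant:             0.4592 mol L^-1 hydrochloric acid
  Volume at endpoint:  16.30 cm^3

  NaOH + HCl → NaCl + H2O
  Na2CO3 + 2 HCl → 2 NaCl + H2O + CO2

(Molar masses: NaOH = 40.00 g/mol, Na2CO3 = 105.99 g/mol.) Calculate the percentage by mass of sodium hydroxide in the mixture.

n(HCl) = 0.01630 × 0.4592 = 7.485 × 10^-3 mol
Let x = n(NaOH), y = n(Na2CO3).
Titrant: 1x + 2y = 7.485 × 10^-3;  mass: 40.00x + 105.99y = 0.3568
Solving, x = 3.068 × 10^-3 mol, y = 2.209 × 10^-3 mol
mass of NaOH = 3.068 × 10^-3 × 40.00 = 0.1227 g
% NaOH = 0.1227 / 0.3568 × 100 = 34.39 %

34.39 %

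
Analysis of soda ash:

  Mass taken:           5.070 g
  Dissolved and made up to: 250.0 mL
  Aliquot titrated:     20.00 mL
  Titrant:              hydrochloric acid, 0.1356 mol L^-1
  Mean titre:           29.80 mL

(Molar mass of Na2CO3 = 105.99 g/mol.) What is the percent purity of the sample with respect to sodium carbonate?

Na2CO3 + 2 HCl → 2 NaCl + H2O + CO2
n(HCl) per titration = 0.02980 × 0.1356 = 4.041 × 10^-3 mol
From the 1:2 ratio, n(Na2CO3) in each aliquot = 1/2 × 4.041 × 10^-3 = 2.020 × 10^-3 mol
n(Na2CO3) in the whole flask = 2.020 × 10^-3 × 250.0/20.00 = 0.02526 mol
mass of Na2CO3 = 0.02526 × 105.99 = 2.677 g
% Na2CO3 = 2.677 / 5.070 × 100 = 52.80 %

52.80 %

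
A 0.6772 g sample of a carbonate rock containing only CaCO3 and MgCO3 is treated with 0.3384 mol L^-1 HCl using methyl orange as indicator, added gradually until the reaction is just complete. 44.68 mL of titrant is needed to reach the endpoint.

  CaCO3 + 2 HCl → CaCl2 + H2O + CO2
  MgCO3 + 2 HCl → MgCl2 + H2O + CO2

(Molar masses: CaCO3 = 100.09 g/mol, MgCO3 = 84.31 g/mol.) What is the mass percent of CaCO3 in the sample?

n(HCl) = 0.04468 × 0.3384 = 0.01512 mol
Let x = n(CaCO3), y = n(MgCO3).
Titrant: 2x + 2y = 0.01512;  mass: 100.09x + 84.31y = 0.6772
Solving, x = 2.524 × 10^-3 mol, y = 5.036 × 10^-3 mol
mass of CaCO3 = 2.524 × 10^-3 × 100.09 = 0.2526 g
% CaCO3 = 0.2526 / 0.6772 × 100 = 37.30 %

37.30 %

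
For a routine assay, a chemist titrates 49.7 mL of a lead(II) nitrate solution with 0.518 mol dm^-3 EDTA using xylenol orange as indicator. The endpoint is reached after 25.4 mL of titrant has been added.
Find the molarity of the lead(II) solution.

0.265 mol/L

Pb^2+ + EDTA^4- → [Pb(EDTA)]^2-
n(EDTA) = 0.0254 L × 0.518 mol/L = 0.0132 mol
n(Pb2+) = 0.0132 mol (1:1 mole ratio)
[Pb2+] = 0.0132 mol / 0.0497 L = 0.265 mol/L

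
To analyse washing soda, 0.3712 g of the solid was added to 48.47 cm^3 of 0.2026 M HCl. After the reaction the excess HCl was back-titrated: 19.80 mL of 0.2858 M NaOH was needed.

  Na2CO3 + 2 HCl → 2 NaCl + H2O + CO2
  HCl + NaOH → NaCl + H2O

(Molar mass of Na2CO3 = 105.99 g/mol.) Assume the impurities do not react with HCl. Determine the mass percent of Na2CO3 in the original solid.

n(HCl) added = 0.04847 × 0.2026 = 9.820 × 10^-3 mol
n(NaOH) used in back-titration = 0.01980 × 0.2858 = 5.659 × 10^-3 mol
n(HCl) left over = 5.659 × 10^-3 mol (1:1 ratio)
n(HCl) consumed by analyte = 9.820 × 10^-3 − 5.659 × 10^-3 = 4.161 × 10^-3 mol
From the 1:2 ratio, n(Na2CO3) = 1/2 × 4.161 × 10^-3 = 2.081 × 10^-3 mol
mass of Na2CO3 = 2.081 × 10^-3 × 105.99 = 0.2205 g
% Na2CO3 = 0.2205 / 0.3712 × 100 = 59.41 %

59.41 %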